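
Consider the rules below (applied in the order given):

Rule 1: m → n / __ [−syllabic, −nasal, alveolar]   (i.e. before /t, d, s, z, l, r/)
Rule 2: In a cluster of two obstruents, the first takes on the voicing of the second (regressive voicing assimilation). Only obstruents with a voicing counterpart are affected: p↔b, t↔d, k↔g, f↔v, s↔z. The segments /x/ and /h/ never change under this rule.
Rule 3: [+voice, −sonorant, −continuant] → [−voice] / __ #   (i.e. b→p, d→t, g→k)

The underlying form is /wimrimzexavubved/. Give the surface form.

Rule 1 (nasal place assimilation): /m/ precedes the alveolar consonant /r/, so it assimilates in place to [n]. /m/ precedes the alveolar consonant /z/, so it assimilates in place to [n]. /wimrimzexavubved/ → winrinzexavubved.
Rule 2 (regressive voicing assimilation): no segment meets the environment; /winrinzexavubved/ is unchanged.
Rule 3 (final devoicing): /d/ is a voiced stop in word-final position, so it devoices to [t]. /winrinzexavubved/ → winrinzexavubvet.

winrinzexavubvet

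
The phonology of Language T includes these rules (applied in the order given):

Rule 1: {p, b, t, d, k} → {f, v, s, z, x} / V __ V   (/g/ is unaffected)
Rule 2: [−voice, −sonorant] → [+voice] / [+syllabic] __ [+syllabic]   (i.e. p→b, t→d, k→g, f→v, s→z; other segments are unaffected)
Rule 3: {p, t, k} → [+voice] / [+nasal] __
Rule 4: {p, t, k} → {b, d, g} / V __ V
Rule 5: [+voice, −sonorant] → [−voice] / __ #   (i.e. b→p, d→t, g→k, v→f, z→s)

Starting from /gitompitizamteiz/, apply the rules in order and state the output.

gizombizizamdeis

Rule 1 (intervocalic spirantization): /t/ is a stop between vowels /i/ and /o/, so it spirantizes to the fricative [s]. /t/ is a stop between vowels /i/ and /i/, so it spirantizes to the fricative [s]. /gitompitizamteiz/ → gisompisizamteiz.
Rule 2 (intervocalic voicing): /s/ is a voiceless obstruent between vowels /i/ and /o/, so it voices to [z]. /s/ is a voiceless obstruent between vowels /i/ and /i/, so it voices to [z]. /gisompisizamteiz/ → gizompizizamteiz.
Rule 3 (post-nasal voicing): /p/ is a voiceless stop immediately after the nasal /m/, so it voices to [b]. /t/ is a voiceless stop immediately after the nasal /m/, so it voices to [d]. /gizompizizamteiz/ → gizombizizamdeiz.
Rule 4 (intervocalic voicing): no segment meets the environment; /gizombizizamdeiz/ is unchanged.
Rule 5 (final devoicing): /z/ is a voiced obstruent in word-final position, so it devoices to [s]. /gizombizizamdeiz/ → gizombizizamdeis.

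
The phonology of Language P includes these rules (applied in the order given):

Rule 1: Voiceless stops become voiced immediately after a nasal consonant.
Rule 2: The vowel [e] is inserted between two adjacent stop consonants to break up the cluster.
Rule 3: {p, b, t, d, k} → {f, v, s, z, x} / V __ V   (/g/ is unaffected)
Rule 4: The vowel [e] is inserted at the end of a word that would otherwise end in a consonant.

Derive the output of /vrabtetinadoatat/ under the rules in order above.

Rule 1 (post-nasal voicing): no segment meets the environment; /vrabtetinadoatat/ is unchanged.
Rule 2 (stop-cluster e-epenthesis): /b/ and /t/ form a stop–stop cluster, so [e] is inserted between them. /vrabtetinadoatat/ → vrabetetinadoatat.
Rule 3 (intervocalic spirantization): /b/ is a stop between vowels /a/ and /e/, so it spirantizes to the fricative [v]. /t/ is a stop between vowels /e/ and /e/, so it spirantizes to the fricative [s]. /t/ is a stop between vowels /e/ and /i/, so it spirantizes to the fricative [s]. /d/ is a stop between vowels /a/ and /o/, so it spirantizes to the fricative [z]. /t/ is a stop between vowels /a/ and /a/, so it spirantizes to the fricative [s]. /vrabetetinadoatat/ → vravesesinazoasat.
Rule 4 (final e-epenthesis): the form ends in the consonant /t/, so [e] is inserted word-finally. /vravesesinazoasat/ → vravesesinazoasate.

vravesesinazoasate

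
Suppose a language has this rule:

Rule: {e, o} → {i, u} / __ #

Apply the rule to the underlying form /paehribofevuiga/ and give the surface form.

paehribofevuiga

No segment of /paehribofevuiga/ meets the structural description of the rule, so the form surfaces unchanged.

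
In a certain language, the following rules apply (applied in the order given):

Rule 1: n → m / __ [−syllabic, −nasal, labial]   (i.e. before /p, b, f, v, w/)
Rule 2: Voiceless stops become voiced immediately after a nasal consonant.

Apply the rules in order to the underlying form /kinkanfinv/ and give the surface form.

Rule 1 (nasal place assimilation): /n/ precedes the labial consonant /f/, so it assimilates in place to [m]. /n/ precedes the labial consonant /v/, so it assimilates in place to [m]. /kinkanfinv/ → kinkamfimv.
Rule 2 (post-nasal voicing): /k/ is a voiceless stop immediately after the nasal /n/, so it voices to [g]. /kinkamfimv/ → kingamfimv.

kingamfimv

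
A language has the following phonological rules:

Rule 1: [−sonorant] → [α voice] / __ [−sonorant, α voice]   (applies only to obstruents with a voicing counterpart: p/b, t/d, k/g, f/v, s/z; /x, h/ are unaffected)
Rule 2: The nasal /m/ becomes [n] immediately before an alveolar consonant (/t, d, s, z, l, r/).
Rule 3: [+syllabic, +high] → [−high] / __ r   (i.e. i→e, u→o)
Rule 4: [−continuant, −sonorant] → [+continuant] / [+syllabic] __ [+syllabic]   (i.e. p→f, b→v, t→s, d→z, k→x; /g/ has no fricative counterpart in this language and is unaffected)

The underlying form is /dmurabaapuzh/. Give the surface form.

dmoravaafush

Rule 1 (regressive voicing assimilation): /z/ precedes the voiceless obstruent /h/, so it devoices to [s] by assimilation. /dmurabaapuzh/ → dmurabaapush.
Rule 2 (nasal place assimilation): no segment meets the environment; /dmurabaapush/ is unchanged.
Rule 3 (pre-rhotic lowering): /u/ is a high vowel immediately before /r/, so it lowers to [o]. /dmurabaapush/ → dmorabaapush.
Rule 4 (intervocalic spirantization): /b/ is a stop between vowels /a/ and /a/, so it spirantizes to the fricative [v]. /p/ is a stop between vowels /a/ and /u/, so it spirantizes to the fricative [f]. /dmorabaapush/ → dmoravaafush.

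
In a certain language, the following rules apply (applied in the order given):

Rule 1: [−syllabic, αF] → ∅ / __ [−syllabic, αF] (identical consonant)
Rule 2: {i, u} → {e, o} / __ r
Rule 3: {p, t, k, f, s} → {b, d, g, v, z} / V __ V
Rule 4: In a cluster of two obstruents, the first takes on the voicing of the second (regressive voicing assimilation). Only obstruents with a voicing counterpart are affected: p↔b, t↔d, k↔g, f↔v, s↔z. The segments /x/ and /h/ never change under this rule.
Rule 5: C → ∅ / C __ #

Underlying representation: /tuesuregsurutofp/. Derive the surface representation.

tuezoreksorudof

Rule 1 (degemination): no segment meets the environment; /tuesuregsurutofp/ is unchanged.
Rule 2 (pre-rhotic lowering): /u/ is a high vowel immediately before /r/, so it lowers to [o]. /u/ is a high vowel immediately before /r/, so it lowers to [o]. /tuesuregsurutofp/ → tuesoregsorutofp.
Rule 3 (intervocalic voicing): /s/ is a voiceless obstruent between vowels /e/ and /o/, so it voices to [z]. /t/ is a voiceless obstruent between vowels /u/ and /o/, so it voices to [d]. /tuesoregsorutofp/ → tuezoregsorudofp.
Rule 4 (regressive voicing assimilation): /g/ precedes the voiceless obstruent /s/, so it devoices to [k] by assimilation. /tuezoregsorudofp/ → tuezoreksorudofp.
Rule 5 (final cluster simplification): /p/ is the second consonant of a word-final cluster /fp/, so it deletes. /tuezoreksorudofp/ → tuezoreksorudof.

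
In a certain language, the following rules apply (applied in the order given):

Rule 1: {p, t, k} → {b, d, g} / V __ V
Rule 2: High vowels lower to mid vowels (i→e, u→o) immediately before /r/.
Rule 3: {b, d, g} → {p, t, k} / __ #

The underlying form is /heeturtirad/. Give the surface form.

Rule 1 (intervocalic voicing): /t/ is a voiceless stop between vowels /e/ and /u/, so it voices to [d]. /heeturtirad/ → heedurtirad.
Rule 2 (pre-rhotic lowering): /u/ is a high vowel immediately before /r/, so it lowers to [o]. /i/ is a high vowel immediately before /r/, so it lowers to [e]. /heedurtirad/ → heedorterad.
Rule 3 (final devoicing): /d/ is a voiced stop in word-final position, so it devoices to [t]. /heedorterad/ → heedorterat.

heedorterat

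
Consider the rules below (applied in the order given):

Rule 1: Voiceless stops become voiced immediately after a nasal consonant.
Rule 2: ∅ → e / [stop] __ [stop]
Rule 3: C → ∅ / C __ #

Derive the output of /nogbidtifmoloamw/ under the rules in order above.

nogebidetifmoloam

Rule 1 (post-nasal voicing): no segment meets the environment; /nogbidtifmoloamw/ is unchanged.
Rule 2 (stop-cluster e-epenthesis): /g/ and /b/ form a stop–stop cluster, so [e] is inserted between them. /d/ and /t/ form a stop–stop cluster, so [e] is inserted between them. /nogbidtifmoloamw/ → nogebidetifmoloamw.
Rule 3 (final cluster simplification): /w/ is the second consonant of a word-final cluster /mw/, so it deletes. /nogebidetifmoloamw/ → nogebidetifmoloam.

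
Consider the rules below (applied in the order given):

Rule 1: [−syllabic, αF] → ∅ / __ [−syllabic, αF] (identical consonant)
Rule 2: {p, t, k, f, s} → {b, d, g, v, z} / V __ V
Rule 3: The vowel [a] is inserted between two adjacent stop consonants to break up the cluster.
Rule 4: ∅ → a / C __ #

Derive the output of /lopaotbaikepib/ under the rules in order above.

lobaotabaigebiba

Rule 1 (degemination): no segment meets the environment; /lopaotbaikepib/ is unchanged.
Rule 2 (intervocalic voicing): /p/ is a voiceless obstruent between vowels /o/ and /a/, so it voices to [b]. /k/ is a voiceless obstruent between vowels /i/ and /e/, so it voices to [g]. /p/ is a voiceless obstruent between vowels /e/ and /i/, so it voices to [b]. /lopaotbaikepib/ → lobaotbaigebib.
Rule 3 (stop-cluster a-epenthesis): /t/ and /b/ form a stop–stop cluster, so [a] is inserted between them. /lobaotbaigebib/ → lobaotabaigebib.
Rule 4 (final a-epenthesis): the form ends in the consonant /b/, so [a] is inserted word-finally. /lobaotabaigebib/ → lobaotabaigebiba.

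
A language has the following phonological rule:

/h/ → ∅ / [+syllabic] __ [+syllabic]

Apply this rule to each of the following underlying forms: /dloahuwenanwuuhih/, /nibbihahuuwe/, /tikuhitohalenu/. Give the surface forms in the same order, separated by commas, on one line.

dloauwenanwuuih, nibbiauuwe, tikuitoalenu

/dloahuwenanwuuhih/: /h/ occurs between vowels /a/ and /u/, so it deletes. /h/ occurs between vowels /u/ and /i/, so it deletes. → [dloauwenanwuuih].
/nibbihahuuwe/: /h/ occurs between vowels /i/ and /a/, so it deletes. /h/ occurs between vowels /a/ and /u/, so it deletes. → [nibbiauuwe].
/tikuhitohalenu/: /h/ occurs between vowels /u/ and /i/, so it deletes. /h/ occurs between vowels /o/ and /a/, so it deletes. → [tikuitoalenu].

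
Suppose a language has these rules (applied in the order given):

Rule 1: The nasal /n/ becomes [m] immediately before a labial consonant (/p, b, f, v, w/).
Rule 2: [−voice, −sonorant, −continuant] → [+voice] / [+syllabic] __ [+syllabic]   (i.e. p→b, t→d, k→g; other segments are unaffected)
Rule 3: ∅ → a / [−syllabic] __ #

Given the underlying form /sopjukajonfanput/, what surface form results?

Rule 1 (nasal place assimilation): /n/ precedes the labial consonant /f/, so it assimilates in place to [m]. /n/ precedes the labial consonant /p/, so it assimilates in place to [m]. /sopjukajonfanput/ → sopjukajomfamput.
Rule 2 (intervocalic voicing): /k/ is a voiceless stop between vowels /u/ and /a/, so it voices to [g]. /sopjukajomfamput/ → sopjugajomfamput.
Rule 3 (final a-epenthesis): the form ends in the consonant /t/, so [a] is inserted word-finally. /sopjugajomfamput/ → sopjugajomfamputa.

sopjugajomfamputa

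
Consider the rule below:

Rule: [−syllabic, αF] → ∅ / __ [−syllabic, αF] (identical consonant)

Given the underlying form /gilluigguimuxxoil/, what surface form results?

giluiguimuxoil

/ll/ is a geminate; the first /l/ deletes.
/gg/ is a geminate; the first /g/ deletes.
/xx/ is a geminate; the first /x/ deletes.
Surface form: [giluiguimuxoil].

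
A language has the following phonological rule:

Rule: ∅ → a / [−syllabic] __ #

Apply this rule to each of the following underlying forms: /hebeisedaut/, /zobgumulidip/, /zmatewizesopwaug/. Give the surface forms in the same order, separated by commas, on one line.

hebeisedauta, zobgumulidipa, zmatewizesopwauga

/hebeisedaut/: the form ends in the consonant /t/, so [a] is inserted word-finally. → [hebeisedauta].
/zobgumulidip/: the form ends in the consonant /p/, so [a] is inserted word-finally. → [zobgumulidipa].
/zmatewizesopwaug/: the form ends in the consonant /g/, so [a] is inserted word-finally. → [zmatewizesopwauga].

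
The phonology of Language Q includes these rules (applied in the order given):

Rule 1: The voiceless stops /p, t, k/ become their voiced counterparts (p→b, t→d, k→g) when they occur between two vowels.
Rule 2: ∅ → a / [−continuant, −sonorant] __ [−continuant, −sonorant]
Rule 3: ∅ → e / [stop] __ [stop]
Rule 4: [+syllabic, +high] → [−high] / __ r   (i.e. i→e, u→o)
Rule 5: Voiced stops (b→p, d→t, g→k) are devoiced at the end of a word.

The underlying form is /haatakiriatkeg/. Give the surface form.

haadageriatakek

Rule 1 (intervocalic voicing): /t/ is a voiceless stop between vowels /a/ and /a/, so it voices to [d]. /k/ is a voiceless stop between vowels /a/ and /i/, so it voices to [g]. /haatakiriatkeg/ → haadagiriatkeg.
Rule 2 (stop-cluster a-epenthesis): /t/ and /k/ form a stop–stop cluster, so [a] is inserted between them. /haadagiriatkeg/ → haadagiriatakeg.
Rule 3 (stop-cluster e-epenthesis): no segment meets the environment; /haadagiriatakeg/ is unchanged.
Rule 4 (pre-rhotic lowering): /i/ is a high vowel immediately before /r/, so it lowers to [e]. /haadagiriatakeg/ → haadageriatakeg.
Rule 5 (final devoicing): /g/ is a voiced stop in word-final position, so it devoices to [k]. /haadageriatakeg/ → haadageriatakek.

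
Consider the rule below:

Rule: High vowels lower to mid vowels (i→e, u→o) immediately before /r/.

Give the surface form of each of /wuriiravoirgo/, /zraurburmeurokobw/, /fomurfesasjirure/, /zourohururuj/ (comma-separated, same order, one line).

worieravoergo, zraorbormeorokobw, fomorfesasjerore, zoorohororuj

/wuriiravoirgo/: /u/ is a high vowel immediately before /r/, so it lowers to [o]. /i/ is a high vowel immediately before /r/, so it lowers to [e]. /i/ is a high vowel immediately before /r/, so it lowers to [e]. → [worieravoergo].
/zraurburmeurokobw/: /u/ is a high vowel immediately before /r/, so it lowers to [o]. /u/ is a high vowel immediately before /r/, so it lowers to [o]. /u/ is a high vowel immediately before /r/, so it lowers to [o]. → [zraorbormeorokobw].
/fomurfesasjirure/: /u/ is a high vowel immediately before /r/, so it lowers to [o]. /i/ is a high vowel immediately before /r/, so it lowers to [e]. /u/ is a high vowel immediately before /r/, so it lowers to [o]. → [fomorfesasjerore].
/zourohururuj/: /u/ is a high vowel immediately before /r/, so it lowers to [o]. /u/ is a high vowel immediately before /r/, so it lowers to [o]. /u/ is a high vowel immediately before /r/, so it lowers to [o]. → [zoorohororuj].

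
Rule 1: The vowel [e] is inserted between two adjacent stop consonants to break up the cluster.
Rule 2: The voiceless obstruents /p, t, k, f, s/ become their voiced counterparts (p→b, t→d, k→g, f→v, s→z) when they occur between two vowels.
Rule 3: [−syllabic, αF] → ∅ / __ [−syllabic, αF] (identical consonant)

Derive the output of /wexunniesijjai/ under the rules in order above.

Rule 1 (stop-cluster e-epenthesis): no segment meets the environment; /wexunniesijjai/ is unchanged.
Rule 2 (intervocalic voicing): /s/ is a voiceless obstruent between vowels /e/ and /i/, so it voices to [z]. /wexunniesijjai/ → wexunniezijjai.
Rule 3 (degemination): /nn/ is a geminate; the first /n/ deletes. /jj/ is a geminate; the first /j/ deletes. /wexunniezijjai/ → wexuniezijai.

wexuniezijai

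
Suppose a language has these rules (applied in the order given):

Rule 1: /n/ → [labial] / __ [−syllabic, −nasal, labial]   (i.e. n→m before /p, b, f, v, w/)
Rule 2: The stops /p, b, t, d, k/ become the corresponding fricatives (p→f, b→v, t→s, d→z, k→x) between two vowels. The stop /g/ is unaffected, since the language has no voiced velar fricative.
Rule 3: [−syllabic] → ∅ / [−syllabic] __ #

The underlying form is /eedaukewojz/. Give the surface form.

eezauxewoj

Rule 1 (nasal place assimilation): no segment meets the environment; /eedaukewojz/ is unchanged.
Rule 2 (intervocalic spirantization): /d/ is a stop between vowels /e/ and /a/, so it spirantizes to the fricative [z]. /k/ is a stop between vowels /u/ and /e/, so it spirantizes to the fricative [x]. /eedaukewojz/ → eezauxewojz.
Rule 3 (final cluster simplification): /z/ is the second consonant of a word-final cluster /jz/, so it deletes. /eezauxewojz/ → eezauxewoj.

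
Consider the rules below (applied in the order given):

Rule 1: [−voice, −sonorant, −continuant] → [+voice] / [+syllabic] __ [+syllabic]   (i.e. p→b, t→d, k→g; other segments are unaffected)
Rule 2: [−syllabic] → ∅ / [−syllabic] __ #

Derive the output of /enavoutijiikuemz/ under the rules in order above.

Rule 1 (intervocalic voicing): /t/ is a voiceless stop between vowels /u/ and /i/, so it voices to [d]. /k/ is a voiceless stop between vowels /i/ and /u/, so it voices to [g]. /enavoutijiikuemz/ → enavoudijiiguemz.
Rule 2 (final cluster simplification): /z/ is the second consonant of a word-final cluster /mz/, so it deletes. /enavoudijiiguemz/ → enavoudijiiguem.

enavoudijiiguem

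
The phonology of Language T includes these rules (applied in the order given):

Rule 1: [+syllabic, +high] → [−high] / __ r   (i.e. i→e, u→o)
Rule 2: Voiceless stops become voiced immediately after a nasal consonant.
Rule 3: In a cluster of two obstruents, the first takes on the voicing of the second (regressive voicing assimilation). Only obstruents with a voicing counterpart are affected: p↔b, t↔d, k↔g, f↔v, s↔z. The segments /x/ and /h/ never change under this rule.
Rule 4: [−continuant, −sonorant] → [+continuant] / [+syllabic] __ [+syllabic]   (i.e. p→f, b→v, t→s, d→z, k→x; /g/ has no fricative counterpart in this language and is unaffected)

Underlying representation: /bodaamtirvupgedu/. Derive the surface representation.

bozaamdervubgezu

Rule 1 (pre-rhotic lowering): /i/ is a high vowel immediately before /r/, so it lowers to [e]. /bodaamtirvupgedu/ → bodaamtervupgedu.
Rule 2 (post-nasal voicing): /t/ is a voiceless stop immediately after the nasal /m/, so it voices to [d]. /bodaamtervupgedu/ → bodaamdervupgedu.
Rule 3 (regressive voicing assimilation): /p/ precedes the voiced obstruent /g/, so it voices to [b] by assimilation. /bodaamdervupgedu/ → bodaamdervubgedu.
Rule 4 (intervocalic spirantization): /d/ is a stop between vowels /o/ and /a/, so it spirantizes to the fricative [z]. /d/ is a stop between vowels /e/ and /u/, so it spirantizes to the fricative [z]. /bodaamdervubgedu/ → bozaamdervubgezu.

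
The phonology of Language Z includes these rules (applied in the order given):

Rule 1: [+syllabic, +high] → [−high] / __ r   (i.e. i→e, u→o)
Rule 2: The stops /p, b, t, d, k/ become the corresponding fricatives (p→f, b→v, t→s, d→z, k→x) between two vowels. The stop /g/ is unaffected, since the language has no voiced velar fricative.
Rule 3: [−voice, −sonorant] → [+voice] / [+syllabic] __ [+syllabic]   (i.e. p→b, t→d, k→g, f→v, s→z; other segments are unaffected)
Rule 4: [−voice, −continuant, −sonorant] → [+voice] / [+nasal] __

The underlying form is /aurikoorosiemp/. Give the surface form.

aorixooroziemb

Rule 1 (pre-rhotic lowering): /u/ is a high vowel immediately before /r/, so it lowers to [o]. /aurikoorosiemp/ → aorikoorosiemp.
Rule 2 (intervocalic spirantization): /k/ is a stop between vowels /i/ and /o/, so it spirantizes to the fricative [x]. /aorikoorosiemp/ → aorixoorosiemp.
Rule 3 (intervocalic voicing): /s/ is a voiceless obstruent between vowels /o/ and /i/, so it voices to [z]. /aorixoorosiemp/ → aorixooroziemp.
Rule 4 (post-nasal voicing): /p/ is a voiceless stop immediately after the nasal /m/, so it voices to [b]. /aorixooroziemp/ → aorixooroziemb.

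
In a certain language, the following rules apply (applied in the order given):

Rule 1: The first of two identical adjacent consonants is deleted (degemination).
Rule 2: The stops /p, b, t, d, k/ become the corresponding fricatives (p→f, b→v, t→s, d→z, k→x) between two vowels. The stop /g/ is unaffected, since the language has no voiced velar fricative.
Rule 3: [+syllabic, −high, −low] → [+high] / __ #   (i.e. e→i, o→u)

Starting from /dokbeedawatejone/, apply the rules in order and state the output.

Rule 1 (degemination): no segment meets the environment; /dokbeedawatejone/ is unchanged.
Rule 2 (intervocalic spirantization): /d/ is a stop between vowels /e/ and /a/, so it spirantizes to the fricative [z]. /t/ is a stop between vowels /a/ and /e/, so it spirantizes to the fricative [s]. /dokbeedawatejone/ → dokbeezawasejone.
Rule 3 (final vowel raising): /e/ is a mid vowel in word-final position, so it raises to [i]. /dokbeezawasejone/ → dokbeezawasejoni.

dokbeezawasejoni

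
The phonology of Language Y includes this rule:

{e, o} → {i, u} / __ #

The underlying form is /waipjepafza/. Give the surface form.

waipjepafza

No segment of /waipjepafza/ meets the structural description of the rule, so the form surfaces unchanged.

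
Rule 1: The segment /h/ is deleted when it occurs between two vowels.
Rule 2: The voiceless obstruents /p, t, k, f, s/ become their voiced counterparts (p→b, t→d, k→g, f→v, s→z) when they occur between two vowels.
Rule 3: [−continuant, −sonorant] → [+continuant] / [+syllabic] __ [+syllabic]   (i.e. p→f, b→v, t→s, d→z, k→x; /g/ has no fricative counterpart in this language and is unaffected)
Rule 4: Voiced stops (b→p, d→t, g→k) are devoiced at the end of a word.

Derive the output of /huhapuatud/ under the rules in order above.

Rule 1 (intervocalic h-deletion): /h/ occurs between vowels /u/ and /a/, so it deletes. /huhapuatud/ → huapuatud.
Rule 2 (intervocalic voicing): /p/ is a voiceless obstruent between vowels /a/ and /u/, so it voices to [b]. /t/ is a voiceless obstruent between vowels /a/ and /u/, so it voices to [d]. /huapuatud/ → huabuadud.
Rule 3 (intervocalic spirantization): /b/ is a stop between vowels /a/ and /u/, so it spirantizes to the fricative [v]. /d/ is a stop between vowels /a/ and /u/, so it spirantizes to the fricative [z]. /huabuadud/ → huavuazud.
Rule 4 (final devoicing): /d/ is a voiced stop in word-final position, so it devoices to [t]. /huavuazud/ → huavuazut.

huavuazut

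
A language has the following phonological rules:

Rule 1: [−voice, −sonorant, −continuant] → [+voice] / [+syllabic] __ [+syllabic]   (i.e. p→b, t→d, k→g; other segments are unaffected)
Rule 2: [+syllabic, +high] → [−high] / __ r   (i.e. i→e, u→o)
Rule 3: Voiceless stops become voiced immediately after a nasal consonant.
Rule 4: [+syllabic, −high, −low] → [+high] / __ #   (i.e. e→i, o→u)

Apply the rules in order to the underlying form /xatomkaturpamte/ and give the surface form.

Rule 1 (intervocalic voicing): /t/ is a voiceless stop between vowels /a/ and /o/, so it voices to [d]. /t/ is a voiceless stop between vowels /a/ and /u/, so it voices to [d]. /xatomkaturpamte/ → xadomkadurpamte.
Rule 2 (pre-rhotic lowering): /u/ is a high vowel immediately before /r/, so it lowers to [o]. /xadomkadurpamte/ → xadomkadorpamte.
Rule 3 (post-nasal voicing): /k/ is a voiceless stop immediately after the nasal /m/, so it voices to [g]. /t/ is a voiceless stop immediately after the nasal /m/, so it voices to [d]. /xadomkadorpamte/ → xadomgadorpamde.
Rule 4 (final vowel raising): /e/ is a mid vowel in word-final position, so it raises to [i]. /xadomgadorpamde/ → xadomgadorpamdi.

xadomgadorpamdi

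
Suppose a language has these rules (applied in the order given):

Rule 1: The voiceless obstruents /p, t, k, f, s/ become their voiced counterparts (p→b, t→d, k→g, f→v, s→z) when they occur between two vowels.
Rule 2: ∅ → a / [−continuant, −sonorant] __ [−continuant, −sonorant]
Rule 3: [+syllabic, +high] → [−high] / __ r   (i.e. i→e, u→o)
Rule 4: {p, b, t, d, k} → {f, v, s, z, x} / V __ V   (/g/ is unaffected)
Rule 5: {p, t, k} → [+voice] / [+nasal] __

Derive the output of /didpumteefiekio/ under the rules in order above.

Rule 1 (intervocalic voicing): /f/ is a voiceless obstruent between vowels /e/ and /i/, so it voices to [v]. /k/ is a voiceless obstruent between vowels /e/ and /i/, so it voices to [g]. /didpumteefiekio/ → didpumteeviegio.
Rule 2 (stop-cluster a-epenthesis): /d/ and /p/ form a stop–stop cluster, so [a] is inserted between them. /didpumteeviegio/ → didapumteeviegio.
Rule 3 (pre-rhotic lowering): no segment meets the environment; /didapumteeviegio/ is unchanged.
Rule 4 (intervocalic spirantization): /d/ is a stop between vowels /i/ and /a/, so it spirantizes to the fricative [z]. /p/ is a stop between vowels /a/ and /u/, so it spirantizes to the fricative [f]. /didapumteeviegio/ → dizafumteeviegio.
Rule 5 (post-nasal voicing): /t/ is a voiceless stop immediately after the nasal /m/, so it voices to [d]. /dizafumteeviegio/ → dizafumdeeviegio.

dizafumdeeviegio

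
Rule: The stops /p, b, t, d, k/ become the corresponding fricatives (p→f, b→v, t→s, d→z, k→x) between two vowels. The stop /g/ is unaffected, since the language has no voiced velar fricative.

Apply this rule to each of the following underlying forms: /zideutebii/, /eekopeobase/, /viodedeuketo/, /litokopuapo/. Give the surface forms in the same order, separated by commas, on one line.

/zideutebii/: /d/ is a stop between vowels /i/ and /e/, so it spirantizes to the fricative [z]. /t/ is a stop between vowels /u/ and /e/, so it spirantizes to the fricative [s]. /b/ is a stop between vowels /e/ and /i/, so it spirantizes to the fricative [v]. → [zizeusevii].
/eekopeobase/: /k/ is a stop between vowels /e/ and /o/, so it spirantizes to the fricative [x]. /p/ is a stop between vowels /o/ and /e/, so it spirantizes to the fricative [f]. /b/ is a stop between vowels /o/ and /a/, so it spirantizes to the fricative [v]. → [eexofeovase].
/viodedeuketo/: /d/ is a stop between vowels /o/ and /e/, so it spirantizes to the fricative [z]. /d/ is a stop between vowels /e/ and /e/, so it spirantizes to the fricative [z]. /k/ is a stop between vowels /u/ and /e/, so it spirantizes to the fricative [x]. /t/ is a stop between vowels /e/ and /o/, so it spirantizes to the fricative [s]. → [viozezeuxeso].
/litokopuapo/: /t/ is a stop between vowels /i/ and /o/, so it spirantizes to the fricative [s]. /k/ is a stop between vowels /o/ and /o/, so it spirantizes to the fricative [x]. /p/ is a stop between vowels /o/ and /u/, so it spirantizes to the fricative [f]. /p/ is a stop between vowels /a/ and /o/, so it spirantizes to the fricative [f]. → [lisoxofuafo].

zizeusevii, eexofeovase, viozezeuxeso, lisoxofuafo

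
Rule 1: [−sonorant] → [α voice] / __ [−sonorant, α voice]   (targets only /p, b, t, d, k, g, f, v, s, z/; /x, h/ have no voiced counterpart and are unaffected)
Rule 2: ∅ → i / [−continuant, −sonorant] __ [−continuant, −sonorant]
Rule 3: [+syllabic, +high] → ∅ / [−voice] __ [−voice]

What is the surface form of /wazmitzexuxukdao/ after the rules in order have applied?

Rule 1 (regressive voicing assimilation): /t/ precedes the voiced obstruent /z/, so it voices to [d] by assimilation. /k/ precedes the voiced obstruent /d/, so it voices to [g] by assimilation. /wazmitzexuxukdao/ → wazmidzexuxugdao.
Rule 2 (stop-cluster i-epenthesis): /g/ and /d/ form a stop–stop cluster, so [i] is inserted between them. /wazmidzexuxugdao/ → wazmidzexuxugidao.
Rule 3 (high vowel syncope): /u/ is a high vowel flanked by voiceless consonants /x/ and /x/, so it deletes. /wazmidzexuxugidao/ → wazmidzexxugidao.

wazmidzexxugidao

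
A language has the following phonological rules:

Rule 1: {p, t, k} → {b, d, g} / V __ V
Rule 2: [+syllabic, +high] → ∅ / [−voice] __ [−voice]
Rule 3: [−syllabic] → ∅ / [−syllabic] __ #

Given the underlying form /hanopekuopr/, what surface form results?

hanobeguop

Rule 1 (intervocalic voicing): /p/ is a voiceless stop between vowels /o/ and /e/, so it voices to [b]. /k/ is a voiceless stop between vowels /e/ and /u/, so it voices to [g]. /hanopekuopr/ → hanobeguopr.
Rule 2 (high vowel syncope): no segment meets the environment; /hanobeguopr/ is unchanged.
Rule 3 (final cluster simplification): /r/ is the second consonant of a word-final cluster /pr/, so it deletes. /hanobeguopr/ → hanobeguop.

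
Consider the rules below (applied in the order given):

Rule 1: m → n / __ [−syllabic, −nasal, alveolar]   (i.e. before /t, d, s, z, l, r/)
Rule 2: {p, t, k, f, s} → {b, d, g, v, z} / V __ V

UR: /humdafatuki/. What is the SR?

hundavadugi

Rule 1 (nasal place assimilation): /m/ precedes the alveolar consonant /d/, so it assimilates in place to [n]. /humdafatuki/ → hundafatuki.
Rule 2 (intervocalic voicing): /f/ is a voiceless obstruent between vowels /a/ and /a/, so it voices to [v]. /t/ is a voiceless obstruent between vowels /a/ and /u/, so it voices to [d]. /k/ is a voiceless obstruent between vowels /u/ and /i/, so it voices to [g]. /hundafatuki/ → hundavadugi.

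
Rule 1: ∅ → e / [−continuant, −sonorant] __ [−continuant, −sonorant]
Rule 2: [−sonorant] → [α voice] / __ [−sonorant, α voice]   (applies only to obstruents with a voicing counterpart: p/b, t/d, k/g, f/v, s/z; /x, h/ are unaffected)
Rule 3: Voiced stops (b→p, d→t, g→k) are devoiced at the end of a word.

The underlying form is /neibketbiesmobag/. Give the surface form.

Rule 1 (stop-cluster e-epenthesis): /b/ and /k/ form a stop–stop cluster, so [e] is inserted between them. /t/ and /b/ form a stop–stop cluster, so [e] is inserted between them. /neibketbiesmobag/ → neibeketebiesmobag.
Rule 2 (regressive voicing assimilation): no segment meets the environment; /neibeketebiesmobag/ is unchanged.
Rule 3 (final devoicing): /g/ is a voiced stop in word-final position, so it devoices to [k]. /neibeketebiesmobag/ → neibeketebiesmobak.

neibeketebiesmobak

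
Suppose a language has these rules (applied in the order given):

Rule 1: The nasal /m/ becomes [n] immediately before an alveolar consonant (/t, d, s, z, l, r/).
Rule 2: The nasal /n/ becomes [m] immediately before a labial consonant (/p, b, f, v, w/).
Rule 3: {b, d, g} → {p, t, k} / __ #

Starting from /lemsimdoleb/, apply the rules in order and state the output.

Rule 1 (nasal place assimilation): /m/ precedes the alveolar consonant /s/, so it assimilates in place to [n]. /m/ precedes the alveolar consonant /d/, so it assimilates in place to [n]. /lemsimdoleb/ → lensindoleb.
Rule 2 (nasal place assimilation): no segment meets the environment; /lensindoleb/ is unchanged.
Rule 3 (final devoicing): /b/ is a voiced stop in word-final position, so it devoices to [p]. /lensindoleb/ → lensindolep.

lensindolep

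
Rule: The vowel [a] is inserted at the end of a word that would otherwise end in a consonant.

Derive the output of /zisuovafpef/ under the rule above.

the form ends in the consonant /f/, so [a] is inserted word-finally.
Surface form: [zisuovafpefa].

zisuovafpefa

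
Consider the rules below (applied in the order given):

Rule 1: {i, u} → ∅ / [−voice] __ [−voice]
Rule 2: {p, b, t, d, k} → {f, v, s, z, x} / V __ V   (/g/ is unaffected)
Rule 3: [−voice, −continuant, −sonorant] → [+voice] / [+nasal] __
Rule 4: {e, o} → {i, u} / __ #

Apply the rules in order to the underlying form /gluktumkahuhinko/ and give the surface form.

gluktumgahhingu

Rule 1 (high vowel syncope): /u/ is a high vowel flanked by voiceless consonants /h/ and /h/, so it deletes. /gluktumkahuhinko/ → gluktumkahhinko.
Rule 2 (intervocalic spirantization): no segment meets the environment; /gluktumkahhinko/ is unchanged.
Rule 3 (post-nasal voicing): /k/ is a voiceless stop immediately after the nasal /m/, so it voices to [g]. /k/ is a voiceless stop immediately after the nasal /n/, so it voices to [g]. /gluktumkahhinko/ → gluktumgahhingo.
Rule 4 (final vowel raising): /o/ is a mid vowel in word-final position, so it raises to [u]. /gluktumgahhingo/ → gluktumgahhingu.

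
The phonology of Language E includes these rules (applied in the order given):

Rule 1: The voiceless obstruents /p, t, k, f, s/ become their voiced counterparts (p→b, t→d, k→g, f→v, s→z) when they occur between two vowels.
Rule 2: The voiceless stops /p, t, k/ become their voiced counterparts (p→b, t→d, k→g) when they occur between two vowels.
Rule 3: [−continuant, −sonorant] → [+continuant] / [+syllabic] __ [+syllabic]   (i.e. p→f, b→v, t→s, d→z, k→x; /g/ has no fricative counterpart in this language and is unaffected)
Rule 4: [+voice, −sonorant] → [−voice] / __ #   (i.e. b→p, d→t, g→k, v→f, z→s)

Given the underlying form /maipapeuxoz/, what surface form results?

Rule 1 (intervocalic voicing): /p/ is a voiceless obstruent between vowels /i/ and /a/, so it voices to [b]. /p/ is a voiceless obstruent between vowels /a/ and /e/, so it voices to [b]. /maipapeuxoz/ → maibabeuxoz.
Rule 2 (intervocalic voicing): no segment meets the environment; /maibabeuxoz/ is unchanged.
Rule 3 (intervocalic spirantization): /b/ is a stop between vowels /i/ and /a/, so it spirantizes to the fricative [v]. /b/ is a stop between vowels /a/ and /e/, so it spirantizes to the fricative [v]. /maibabeuxoz/ → maivaveuxoz.
Rule 4 (final devoicing): /z/ is a voiced obstruent in word-final position, so it devoices to [s]. /maivaveuxoz/ → maivaveuxos.

maivaveuxos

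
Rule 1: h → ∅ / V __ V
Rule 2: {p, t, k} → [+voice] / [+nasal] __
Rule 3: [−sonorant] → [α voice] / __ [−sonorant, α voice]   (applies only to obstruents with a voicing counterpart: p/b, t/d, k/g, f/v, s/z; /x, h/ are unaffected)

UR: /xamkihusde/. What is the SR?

Rule 1 (intervocalic h-deletion): /h/ occurs between vowels /i/ and /u/, so it deletes. /xamkihusde/ → xamkiusde.
Rule 2 (post-nasal voicing): /k/ is a voiceless stop immediately after the nasal /m/, so it voices to [g]. /xamkiusde/ → xamgiusde.
Rule 3 (regressive voicing assimilation): /s/ precedes the voiced obstruent /d/, so it voices to [z] by assimilation. /xamgiusde/ → xamgiuzde.

xamgiuzde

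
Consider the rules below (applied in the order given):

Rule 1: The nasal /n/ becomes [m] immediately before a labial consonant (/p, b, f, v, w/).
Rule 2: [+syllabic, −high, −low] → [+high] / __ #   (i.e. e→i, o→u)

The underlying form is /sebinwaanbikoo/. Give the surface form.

sebimwaambikou

Rule 1 (nasal place assimilation): /n/ precedes the labial consonant /w/, so it assimilates in place to [m]. /n/ precedes the labial consonant /b/, so it assimilates in place to [m]. /sebinwaanbikoo/ → sebimwaambikoo.
Rule 2 (final vowel raising): /o/ is a mid vowel in word-final position, so it raises to [u]. /sebimwaambikoo/ → sebimwaambikou.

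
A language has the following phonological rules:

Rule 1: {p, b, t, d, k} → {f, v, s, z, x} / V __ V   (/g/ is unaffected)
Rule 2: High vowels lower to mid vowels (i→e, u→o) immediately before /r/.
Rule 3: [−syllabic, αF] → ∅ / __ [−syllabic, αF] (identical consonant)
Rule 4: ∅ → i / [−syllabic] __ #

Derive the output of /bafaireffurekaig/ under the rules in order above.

Rule 1 (intervocalic spirantization): /k/ is a stop between vowels /e/ and /a/, so it spirantizes to the fricative [x]. /bafaireffurekaig/ → bafaireffurexaig.
Rule 2 (pre-rhotic lowering): /i/ is a high vowel immediately before /r/, so it lowers to [e]. /u/ is a high vowel immediately before /r/, so it lowers to [o]. /bafaireffurexaig/ → bafaerefforexaig.
Rule 3 (degemination): /ff/ is a geminate; the first /f/ deletes. /bafaerefforexaig/ → bafaereforexaig.
Rule 4 (final i-epenthesis): the form ends in the consonant /g/, so [i] is inserted word-finally. /bafaereforexaig/ → bafaereforexaigi.

bafaereforexaigi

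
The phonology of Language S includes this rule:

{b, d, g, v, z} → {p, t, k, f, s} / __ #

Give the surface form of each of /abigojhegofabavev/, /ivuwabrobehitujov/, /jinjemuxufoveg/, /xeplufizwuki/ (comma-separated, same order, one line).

abigojhegofabavef, ivuwabrobehitujof, jinjemuxufovek, xeplufizwuki

/abigojhegofabavev/: /v/ is a voiced obstruent in word-final position, so it devoices to [f]. → [abigojhegofabavef].
/ivuwabrobehitujov/: /v/ is a voiced obstruent in word-final position, so it devoices to [f]. → [ivuwabrobehitujof].
/jinjemuxufoveg/: /g/ is a voiced obstruent in word-final position, so it devoices to [k]. → [jinjemuxufovek].
/xeplufizwuki/: the rule's environment is not met; surfaces unchanged as [xeplufizwuki].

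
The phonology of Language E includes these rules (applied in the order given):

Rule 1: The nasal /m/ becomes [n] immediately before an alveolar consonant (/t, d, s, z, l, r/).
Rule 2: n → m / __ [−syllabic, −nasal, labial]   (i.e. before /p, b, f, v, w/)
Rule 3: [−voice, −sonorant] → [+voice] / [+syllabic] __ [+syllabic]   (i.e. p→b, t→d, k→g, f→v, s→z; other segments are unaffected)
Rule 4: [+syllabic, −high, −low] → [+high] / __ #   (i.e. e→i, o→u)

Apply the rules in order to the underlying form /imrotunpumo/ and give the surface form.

Rule 1 (nasal place assimilation): /m/ precedes the alveolar consonant /r/, so it assimilates in place to [n]. /imrotunpumo/ → inrotunpumo.
Rule 2 (nasal place assimilation): /n/ precedes the labial consonant /p/, so it assimilates in place to [m]. /inrotunpumo/ → inrotumpumo.
Rule 3 (intervocalic voicing): /t/ is a voiceless obstruent between vowels /o/ and /u/, so it voices to [d]. /inrotumpumo/ → inrodumpumo.
Rule 4 (final vowel raising): /o/ is a mid vowel in word-final position, so it raises to [u]. /inrodumpumo/ → inrodumpumu.

inrodumpumu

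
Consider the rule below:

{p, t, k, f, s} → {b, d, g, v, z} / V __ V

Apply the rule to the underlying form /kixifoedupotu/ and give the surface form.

Scanning /kixifoedupotu/: /k/ at position 1 is not in the conditioning environment; /f/ is a voiceless obstruent between vowels /i/ and /o/, so it voices to [v]; /p/ is a voiceless obstruent between vowels /u/ and /o/, so it voices to [b]; /t/ is a voiceless obstruent between vowels /o/ and /u/, so it voices to [d].
Result: [kixivoedubodu].

kixivoedubodu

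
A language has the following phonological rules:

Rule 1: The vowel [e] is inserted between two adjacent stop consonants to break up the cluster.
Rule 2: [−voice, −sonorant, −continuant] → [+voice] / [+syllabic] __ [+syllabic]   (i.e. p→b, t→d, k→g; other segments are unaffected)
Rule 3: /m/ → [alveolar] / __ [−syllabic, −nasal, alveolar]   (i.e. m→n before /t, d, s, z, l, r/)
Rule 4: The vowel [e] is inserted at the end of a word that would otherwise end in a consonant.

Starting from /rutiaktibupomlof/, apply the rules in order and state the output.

Rule 1 (stop-cluster e-epenthesis): /k/ and /t/ form a stop–stop cluster, so [e] is inserted between them. /rutiaktibupomlof/ → rutiaketibupomlof.
Rule 2 (intervocalic voicing): /t/ is a voiceless stop between vowels /u/ and /i/, so it voices to [d]. /k/ is a voiceless stop between vowels /a/ and /e/, so it voices to [g]. /t/ is a voiceless stop between vowels /e/ and /i/, so it voices to [d]. /p/ is a voiceless stop between vowels /u/ and /o/, so it voices to [b]. /rutiaketibupomlof/ → rudiagedibubomlof.
Rule 3 (nasal place assimilation): /m/ precedes the alveolar consonant /l/, so it assimilates in place to [n]. /rudiagedibubomlof/ → rudiagedibubonlof.
Rule 4 (final e-epenthesis): the form ends in the consonant /f/, so [e] is inserted word-finally. /rudiagedibubonlof/ → rudiagedibubonlofe.

rudiagedibubonlofe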